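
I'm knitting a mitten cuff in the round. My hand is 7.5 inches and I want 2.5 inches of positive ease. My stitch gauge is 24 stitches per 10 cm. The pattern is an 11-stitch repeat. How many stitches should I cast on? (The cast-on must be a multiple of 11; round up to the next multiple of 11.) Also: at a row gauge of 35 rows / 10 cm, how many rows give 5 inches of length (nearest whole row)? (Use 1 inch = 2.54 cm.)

Finished = 7.5 + 2.5 = 10 inches.
10 inches × 2.54 = 25.40 cm.
24/10 = 2.4 sts per cm; 25.40 × 2.4 = 60.96 sts.
Next multiple of 11 → 66.
5 inches = 12.70 cm; × 3.5 = 44.45 → 44 rows.

Cast on 66 stitches; work 44 rows.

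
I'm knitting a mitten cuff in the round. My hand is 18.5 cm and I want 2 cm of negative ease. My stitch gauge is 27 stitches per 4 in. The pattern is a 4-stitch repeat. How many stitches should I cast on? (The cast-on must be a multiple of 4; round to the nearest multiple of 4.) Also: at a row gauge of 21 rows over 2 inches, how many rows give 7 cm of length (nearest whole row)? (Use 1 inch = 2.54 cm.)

Finished = 18.5 − 2 = 16.5 cm.
16.5 cm × 1/2.54 = 6.50 inches.
27/4 = 6.75 sts per in; 6.50 × 6.75 = 43.85 sts.
Nearest multiple of 4 → 44.
7 cm = 2.76 inches; × 10.5 = 28.94 → 29 rows.

Cast on 44 stitches; work 29 rows.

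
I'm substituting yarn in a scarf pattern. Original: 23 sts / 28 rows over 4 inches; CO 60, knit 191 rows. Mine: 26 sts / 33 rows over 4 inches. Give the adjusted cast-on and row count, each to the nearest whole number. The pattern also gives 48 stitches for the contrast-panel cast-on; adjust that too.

Cast on 68 stitches; work 225 rows; contrast-panel cast-on 54 stitches.

Stitches: 60 × 26/23 = 67.83 → 68.
Rows: 191 × 33/28 = 225.11 → 225.
contrast-panel cast-on: 48 × 26/23 = 54.26 → 54.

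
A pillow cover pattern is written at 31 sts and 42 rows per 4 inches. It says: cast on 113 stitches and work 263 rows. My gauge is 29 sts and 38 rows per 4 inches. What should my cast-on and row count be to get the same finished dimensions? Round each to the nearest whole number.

Stitches: 113 × 29/31 = 105.71 → 106.
Rows: 263 × 38/42 = 237.95 → 238.

Cast on 106 stitches; work 238 rows.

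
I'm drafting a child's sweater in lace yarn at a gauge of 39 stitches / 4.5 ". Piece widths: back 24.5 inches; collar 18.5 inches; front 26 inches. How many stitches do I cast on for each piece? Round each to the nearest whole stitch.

Rate = 39/4.5 = 8.667 sts per in.
back: 24.5 × 8.667 = 212.33 → 212.
collar: 18.5 × 8.667 = 160.33 → 160.
front: 26 × 8.667 = 225.33 → 225.

back 212; collar 160; front 225.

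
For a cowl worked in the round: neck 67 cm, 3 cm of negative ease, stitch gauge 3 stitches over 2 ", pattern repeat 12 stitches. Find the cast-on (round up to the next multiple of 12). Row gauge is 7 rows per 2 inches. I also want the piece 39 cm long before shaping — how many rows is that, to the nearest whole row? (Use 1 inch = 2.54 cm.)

Finished = 67 − 3 = 64 cm.
64 cm × 1/2.54 = 25.20 inches.
3/2 = 1.5 sts per in; 25.20 × 1.5 = 37.80 sts.
Next multiple of 12 → 48.
39 cm = 15.35 inches; × 3.5 = 53.74 → 54 rows.

Cast on 48 stitches; work 54 rows.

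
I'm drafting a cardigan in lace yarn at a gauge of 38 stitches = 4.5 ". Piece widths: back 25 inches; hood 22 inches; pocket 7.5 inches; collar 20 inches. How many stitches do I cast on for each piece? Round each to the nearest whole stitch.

Rate = 38/4.5 = 8.444 sts per in.
back: 25 × 8.444 = 211.11 → 211.
hood: 22 × 8.444 = 185.78 → 186.
pocket: 7.5 × 8.444 = 63.33 → 63.
collar: 20 × 8.444 = 168.89 → 169.

back 211; hood 186; pocket 63; collar 169.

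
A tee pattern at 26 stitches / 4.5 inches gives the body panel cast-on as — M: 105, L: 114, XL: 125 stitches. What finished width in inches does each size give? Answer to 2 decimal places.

M 18.17 inches; L 19.73 inches; XL 21.63 inches.

26/4.5 = 5.778 sts per in.
M: 105 / 5.778 = 18.173 → 18.17 in.
L: 114 / 5.778 = 19.731 → 19.73 in.
XL: 125 / 5.778 = 21.635 → 21.63 in.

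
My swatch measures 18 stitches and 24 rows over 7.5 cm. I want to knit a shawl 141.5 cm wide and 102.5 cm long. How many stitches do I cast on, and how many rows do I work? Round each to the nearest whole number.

Stitch gauge = 18/7.5 = 2.4 sts/cm; 141.5 × 2.4 = 339.60 → 340 sts.
Row gauge = 24/7.5 = 3.2 rows/cm; 102.5 × 3.2 = 328.00 → 328 rows.

Cast on 340 stitches and work 328 rows.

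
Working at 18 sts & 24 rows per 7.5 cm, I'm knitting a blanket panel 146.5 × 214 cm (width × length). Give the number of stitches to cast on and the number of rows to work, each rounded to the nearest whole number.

Stitch gauge = 18/7.5 = 2.4 sts/cm; 146.5 × 2.4 = 351.60 → 352 sts.
Row gauge = 24/7.5 = 3.2 rows/cm; 214 × 3.2 = 684.80 → 685 rows.

Cast on 352 stitches and work 685 rows.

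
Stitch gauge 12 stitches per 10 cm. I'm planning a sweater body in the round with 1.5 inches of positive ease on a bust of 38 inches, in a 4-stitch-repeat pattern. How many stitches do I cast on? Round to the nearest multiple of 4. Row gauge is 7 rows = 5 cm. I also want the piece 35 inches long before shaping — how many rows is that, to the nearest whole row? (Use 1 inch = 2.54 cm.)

Cast on 120 stitches; work 124 rows.

Finished = 38 + 1.5 = 39.5 inches.
39.5 inches × 2.54 = 100.33 cm.
12/10 = 1.2 sts per cm; 100.33 × 1.2 = 120.40 sts.
Nearest multiple of 4 → 120.
35 inches = 88.90 cm; × 1.4 = 124.46 → 124 rows.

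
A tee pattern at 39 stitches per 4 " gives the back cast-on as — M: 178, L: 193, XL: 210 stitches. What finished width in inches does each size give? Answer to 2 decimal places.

M 18.26 inches; L 19.79 inches; XL 21.54 inches.

39/4 = 9.75 sts per in.
M: 178 / 9.75 = 18.256 → 18.26 in.
L: 193 / 9.75 = 19.795 → 19.79 in.
XL: 210 / 9.75 = 21.538 → 21.54 in.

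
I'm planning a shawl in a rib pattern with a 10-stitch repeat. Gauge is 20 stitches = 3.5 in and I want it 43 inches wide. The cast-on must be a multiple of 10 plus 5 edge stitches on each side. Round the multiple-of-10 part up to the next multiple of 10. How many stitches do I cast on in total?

250 stitches.

20 / 3.5 = 5.714 sts per inch.
43 × 5.714 = 245.71 sts.
Less 10 edge sts → 235.71 for the repeat.
Next multiple of 10: 240.
Add back 10 edge sts → 250.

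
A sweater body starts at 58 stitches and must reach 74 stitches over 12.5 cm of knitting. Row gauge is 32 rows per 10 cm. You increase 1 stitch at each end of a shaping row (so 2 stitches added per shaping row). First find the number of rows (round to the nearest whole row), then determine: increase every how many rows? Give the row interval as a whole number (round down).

Rows = 12.5 × 3.2 = 40.0 → 40 rows.
Stitches to add: 16 → 8 shaping rows (at 2 st each).
40 / 8 = 5.00 → every 5 rows.

Increase every 5th row.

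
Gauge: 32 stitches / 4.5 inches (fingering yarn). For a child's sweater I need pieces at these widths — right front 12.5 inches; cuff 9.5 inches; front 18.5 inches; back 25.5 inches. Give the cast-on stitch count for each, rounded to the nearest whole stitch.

Rate = 32/4.5 = 7.111 sts per in.
right front: 12.5 × 7.111 = 88.89 → 89.
cuff: 9.5 × 7.111 = 67.56 → 68.
front: 18.5 × 7.111 = 131.56 → 132.
back: 25.5 × 7.111 = 181.33 → 181.

right front 89; cuff 68; front 132; back 181.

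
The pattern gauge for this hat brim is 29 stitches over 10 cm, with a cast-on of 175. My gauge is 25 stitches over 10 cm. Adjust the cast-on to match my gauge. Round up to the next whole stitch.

CO 151 sts.

Scale factor = 25 / 29 = 0.862.
175 × 25 / 29 = 150.86 sts.
→ 151 sts.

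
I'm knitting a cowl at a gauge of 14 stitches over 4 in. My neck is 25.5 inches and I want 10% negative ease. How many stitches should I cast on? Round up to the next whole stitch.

Finished = 25.5 × 0.90 = 22.95 in.
14 / 4 = 3.5 sts per inch.
22.95 × 3.5 = 80.33 sts.
→ 81 sts.

CO 81 sts.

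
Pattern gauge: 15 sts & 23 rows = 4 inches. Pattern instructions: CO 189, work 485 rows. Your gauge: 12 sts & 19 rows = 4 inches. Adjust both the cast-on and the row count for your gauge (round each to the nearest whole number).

Cast on 151 stitches; work 401 rows.

Stitches: 189 × 12/15 = 151.20 → 151.
Rows: 485 × 19/23 = 400.65 → 401.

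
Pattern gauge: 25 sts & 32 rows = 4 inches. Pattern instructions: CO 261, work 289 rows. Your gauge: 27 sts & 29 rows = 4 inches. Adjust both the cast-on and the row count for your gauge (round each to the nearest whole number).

Stitches: 261 × 27/25 = 281.88 → 282.
Rows: 289 × 29/32 = 261.91 → 262.

Cast on 282 stitches; work 262 rows.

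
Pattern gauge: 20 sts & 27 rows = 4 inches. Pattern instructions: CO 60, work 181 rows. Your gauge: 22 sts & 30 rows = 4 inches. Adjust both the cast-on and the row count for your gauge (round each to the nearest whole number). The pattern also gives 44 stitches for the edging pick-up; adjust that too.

Stitches: 60 × 22/20 = 66.00 → 66.
Rows: 181 × 30/27 = 201.11 → 201.
edging pick-up: 44 × 22/20 = 48.40 → 48.

Cast on 66 stitches; work 201 rows; edging pick-up 48 stitches.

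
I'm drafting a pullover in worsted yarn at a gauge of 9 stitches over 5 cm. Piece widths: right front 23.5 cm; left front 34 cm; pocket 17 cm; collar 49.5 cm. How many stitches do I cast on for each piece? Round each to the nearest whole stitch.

Rate = 9/5 = 1.8 sts per cm.
right front: 23.5 × 1.8 = 42.30 → 42.
left front: 34 × 1.8 = 61.20 → 61.
pocket: 17 × 1.8 = 30.60 → 31.
collar: 49.5 × 1.8 = 89.10 → 89.

right front 42; left front 61; pocket 31; collar 89.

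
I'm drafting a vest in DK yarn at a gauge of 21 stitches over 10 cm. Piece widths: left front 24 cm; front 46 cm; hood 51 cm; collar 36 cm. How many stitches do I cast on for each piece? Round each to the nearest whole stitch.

Rate = 21/10 = 2.1 sts per cm.
left front: 24 × 2.1 = 50.40 → 50.
front: 46 × 2.1 = 96.60 → 97.
hood: 51 × 2.1 = 107.10 → 107.
collar: 36 × 2.1 = 75.60 → 76.

left front 50; front 97; hood 107; collar 76.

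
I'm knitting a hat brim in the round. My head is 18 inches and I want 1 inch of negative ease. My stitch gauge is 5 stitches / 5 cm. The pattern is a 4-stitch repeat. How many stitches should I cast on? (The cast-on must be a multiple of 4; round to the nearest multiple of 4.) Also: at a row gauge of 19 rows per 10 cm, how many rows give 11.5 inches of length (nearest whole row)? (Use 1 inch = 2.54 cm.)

Finished = 18 − 1 = 17 inches.
17 inches × 2.54 = 43.18 cm.
5/5 = 1 sts per cm; 43.18 × 1 = 43.18 sts.
Nearest multiple of 4 → 44.
11.5 inches = 29.21 cm; × 1.9 = 55.50 → 55 rows.

Cast on 44 stitches; work 55 rows.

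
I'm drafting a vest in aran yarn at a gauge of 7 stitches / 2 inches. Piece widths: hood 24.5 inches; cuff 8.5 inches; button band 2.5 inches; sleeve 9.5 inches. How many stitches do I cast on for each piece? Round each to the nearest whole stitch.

hood 86; cuff 30; button band 9; sleeve 33.

Rate = 7/2 = 3.5 sts per in.
hood: 24.5 × 3.5 = 85.75 → 86.
cuff: 8.5 × 3.5 = 29.75 → 30.
button band: 2.5 × 3.5 = 8.75 → 9.
sleeve: 9.5 × 3.5 = 33.25 → 33.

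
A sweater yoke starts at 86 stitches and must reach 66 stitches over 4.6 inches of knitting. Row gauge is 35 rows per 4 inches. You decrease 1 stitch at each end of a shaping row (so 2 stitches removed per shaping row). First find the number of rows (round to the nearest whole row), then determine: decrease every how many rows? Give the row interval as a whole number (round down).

Decrease every 4th row.

Rows = 4.6 × 8.75 = 40.2 → 40 rows.
Stitches to remove: 20 → 10 shaping rows (at 2 st each).
40 / 10 = 4.00 → every 4 rows.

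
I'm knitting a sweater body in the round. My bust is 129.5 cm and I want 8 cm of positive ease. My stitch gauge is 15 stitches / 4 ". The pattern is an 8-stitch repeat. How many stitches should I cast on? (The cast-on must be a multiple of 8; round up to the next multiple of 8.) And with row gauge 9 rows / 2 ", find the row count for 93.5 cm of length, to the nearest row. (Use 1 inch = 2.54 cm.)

Finished = 129.5 + 8 = 137.5 cm.
137.5 cm × 1/2.54 = 54.13 inches.
15/4 = 3.75 sts per in; 54.13 × 3.75 = 203.00 sts.
Next multiple of 8 → 208.
93.5 cm = 36.81 inches; × 4.5 = 165.65 → 166 rows.

Cast on 208 stitches; work 166 rows.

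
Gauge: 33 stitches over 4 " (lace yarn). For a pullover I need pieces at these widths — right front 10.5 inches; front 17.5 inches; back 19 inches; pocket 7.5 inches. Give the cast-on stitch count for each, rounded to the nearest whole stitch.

right front 87; front 144; back 157; pocket 62.

Rate = 33/4 = 8.25 sts per in.
right front: 10.5 × 8.25 = 86.62 → 87.
front: 17.5 × 8.25 = 144.38 → 144.
back: 19 × 8.25 = 156.75 → 157.
pocket: 7.5 × 8.25 = 61.88 → 62.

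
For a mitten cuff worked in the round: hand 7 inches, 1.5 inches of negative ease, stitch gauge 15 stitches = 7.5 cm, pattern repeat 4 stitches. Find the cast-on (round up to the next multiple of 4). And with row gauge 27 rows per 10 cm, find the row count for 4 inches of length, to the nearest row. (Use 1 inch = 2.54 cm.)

Finished = 7 − 1.5 = 5.5 inches.
5.5 inches × 2.54 = 13.97 cm.
15/7.5 = 2 sts per cm; 13.97 × 2 = 27.94 sts.
Next multiple of 4 → 28.
4 inches = 10.16 cm; × 2.7 = 27.43 → 27 rows.

Cast on 28 stitches; work 27 rows.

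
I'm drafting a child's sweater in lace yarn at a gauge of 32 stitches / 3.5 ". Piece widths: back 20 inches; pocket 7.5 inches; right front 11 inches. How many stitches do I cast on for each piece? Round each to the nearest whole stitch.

Rate = 32/3.5 = 9.143 sts per in.
back: 20 × 9.143 = 182.86 → 183.
pocket: 7.5 × 9.143 = 68.57 → 69.
right front: 11 × 9.143 = 100.57 → 101.

back 183; pocket 69; right front 101.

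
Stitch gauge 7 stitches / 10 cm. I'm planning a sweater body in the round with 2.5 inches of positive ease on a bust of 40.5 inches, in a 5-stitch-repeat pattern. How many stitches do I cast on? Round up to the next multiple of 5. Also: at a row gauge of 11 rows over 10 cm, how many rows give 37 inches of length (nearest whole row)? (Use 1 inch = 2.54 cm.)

Cast on 80 stitches; work 103 rows.

Finished = 40.5 + 2.5 = 43 inches.
43 inches × 2.54 = 109.22 cm.
7/10 = 0.7 sts per cm; 109.22 × 0.7 = 76.45 sts.
Next multiple of 5 → 80.
37 inches = 93.98 cm; × 1.1 = 103.38 → 103 rows.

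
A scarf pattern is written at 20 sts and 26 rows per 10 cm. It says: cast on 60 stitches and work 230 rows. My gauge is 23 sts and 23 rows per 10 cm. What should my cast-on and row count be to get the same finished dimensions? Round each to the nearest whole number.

Cast on 69 stitches; work 203 rows.

Stitches: 60 × 23/20 = 69.00 → 69.
Rows: 230 × 23/26 = 203.46 → 203.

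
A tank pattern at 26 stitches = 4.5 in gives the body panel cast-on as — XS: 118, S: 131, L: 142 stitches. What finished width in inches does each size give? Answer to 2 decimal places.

XS 20.42 inches; S 22.67 inches; L 24.58 inches.

26/4.5 = 5.778 sts per in.
XS: 118 / 5.778 = 20.423 → 20.42 in.
S: 131 / 5.778 = 22.673 → 22.67 in.
L: 142 / 5.778 = 24.577 → 24.58 in.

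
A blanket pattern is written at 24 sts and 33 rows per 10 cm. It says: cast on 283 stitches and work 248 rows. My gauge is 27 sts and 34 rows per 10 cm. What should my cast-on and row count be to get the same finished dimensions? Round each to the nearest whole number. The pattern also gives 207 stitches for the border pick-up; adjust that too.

Cast on 318 stitches; work 256 rows; border pick-up 233 stitches.

Stitches: 283 × 27/24 = 318.38 → 318.
Rows: 248 × 34/33 = 255.52 → 256.
border pick-up: 207 × 27/24 = 232.88 → 233.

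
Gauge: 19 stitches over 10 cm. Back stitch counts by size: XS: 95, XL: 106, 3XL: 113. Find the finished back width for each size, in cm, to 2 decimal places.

XS 50.00 cm; XL 55.79 cm; 3XL 59.47 cm.

19/10 = 1.9 sts per cm.
XS: 95 / 1.9 = 50.000 → 50.00 cm.
XL: 106 / 1.9 = 55.789 → 55.79 cm.
3XL: 113 / 1.9 = 59.474 → 59.47 cm.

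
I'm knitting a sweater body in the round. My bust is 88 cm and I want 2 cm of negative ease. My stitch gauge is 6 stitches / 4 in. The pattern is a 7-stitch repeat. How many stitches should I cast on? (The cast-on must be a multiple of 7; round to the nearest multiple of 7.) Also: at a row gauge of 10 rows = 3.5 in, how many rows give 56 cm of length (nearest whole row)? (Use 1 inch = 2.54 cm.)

Cast on 49 stitches; work 63 rows.

Finished = 88 − 2 = 86 cm.
86 cm × 1/2.54 = 33.86 inches.
6/4 = 1.5 sts per in; 33.86 × 1.5 = 50.79 sts.
Nearest multiple of 7 → 49.
56 cm = 22.05 inches; × 2.857 = 62.99 → 63 rows.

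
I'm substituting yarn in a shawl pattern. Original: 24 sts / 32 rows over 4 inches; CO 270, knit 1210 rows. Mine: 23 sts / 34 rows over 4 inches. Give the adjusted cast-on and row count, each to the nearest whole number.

Cast on 259 stitches; work 1286 rows.

Stitches: 270 × 23/24 = 258.75 → 259.
Rows: 1210 × 34/32 = 1285.62 → 1286.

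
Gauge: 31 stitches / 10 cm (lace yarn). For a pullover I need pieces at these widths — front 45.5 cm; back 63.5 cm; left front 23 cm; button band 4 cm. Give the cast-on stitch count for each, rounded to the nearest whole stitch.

front 141; back 197; left front 71; button band 12.

Rate = 31/10 = 3.1 sts per cm.
front: 45.5 × 3.1 = 141.05 → 141.
back: 63.5 × 3.1 = 196.85 → 197.
left front: 23 × 3.1 = 71.30 → 71.
button band: 4 × 3.1 = 12.40 → 12.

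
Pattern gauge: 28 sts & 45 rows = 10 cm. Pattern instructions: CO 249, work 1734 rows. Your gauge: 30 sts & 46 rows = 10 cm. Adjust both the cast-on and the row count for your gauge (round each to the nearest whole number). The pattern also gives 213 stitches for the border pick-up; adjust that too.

Stitches: 249 × 30/28 = 266.79 → 267.
Rows: 1734 × 46/45 = 1772.53 → 1773.
border pick-up: 213 × 30/28 = 228.21 → 228.

Cast on 267 stitches; work 1773 rows; border pick-up 228 stitches.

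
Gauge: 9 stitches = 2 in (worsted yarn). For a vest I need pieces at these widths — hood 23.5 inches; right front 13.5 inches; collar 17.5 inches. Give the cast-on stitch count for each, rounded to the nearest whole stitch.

hood 106; right front 61; collar 79.

Rate = 9/2 = 4.5 sts per in.
hood: 23.5 × 4.5 = 105.75 → 106.
right front: 13.5 × 4.5 = 60.75 → 61.
collar: 17.5 × 4.5 = 78.75 → 79.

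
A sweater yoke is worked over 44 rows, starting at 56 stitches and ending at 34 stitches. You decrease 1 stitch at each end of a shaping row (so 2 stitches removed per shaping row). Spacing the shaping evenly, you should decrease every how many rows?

Stitches to remove: |34 − 56| = 22.
Shaping rows needed: 22 / 2 = 11.
44 rows / 11 = every 4 rows.

Decrease every 4th row.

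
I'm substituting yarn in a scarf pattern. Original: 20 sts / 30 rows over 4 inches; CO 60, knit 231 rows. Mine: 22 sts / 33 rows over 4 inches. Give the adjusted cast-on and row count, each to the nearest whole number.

Cast on 66 stitches; work 254 rows.

Stitches: 60 × 22/20 = 66.00 → 66.
Rows: 231 × 33/30 = 254.10 → 254.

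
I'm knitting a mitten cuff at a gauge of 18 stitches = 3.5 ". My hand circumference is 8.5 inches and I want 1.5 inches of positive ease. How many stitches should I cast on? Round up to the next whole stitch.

Cast on 52 stitches.

Finished = 8.5 + 1.5 = 10 in.
18 / 3.5 = 5.143 sts per inch.
10.00 × 5.143 = 51.43 sts.
→ 52 sts.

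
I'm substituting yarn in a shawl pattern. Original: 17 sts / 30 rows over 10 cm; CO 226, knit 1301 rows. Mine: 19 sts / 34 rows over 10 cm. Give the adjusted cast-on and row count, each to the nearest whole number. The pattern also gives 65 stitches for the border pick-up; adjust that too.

Cast on 253 stitches; work 1474 rows; border pick-up 73 stitches.

Stitches: 226 × 19/17 = 252.59 → 253.
Rows: 1301 × 34/30 = 1474.47 → 1474.
border pick-up: 65 × 19/17 = 72.65 → 73.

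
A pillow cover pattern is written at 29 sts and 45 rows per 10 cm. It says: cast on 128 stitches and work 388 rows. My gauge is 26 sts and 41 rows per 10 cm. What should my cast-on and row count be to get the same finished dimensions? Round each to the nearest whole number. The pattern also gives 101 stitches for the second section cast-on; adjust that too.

Stitches: 128 × 26/29 = 114.76 → 115.
Rows: 388 × 41/45 = 353.51 → 354.
second section cast-on: 101 × 26/29 = 90.55 → 91.

Cast on 115 stitches; work 354 rows; second section cast-on 91 stitches.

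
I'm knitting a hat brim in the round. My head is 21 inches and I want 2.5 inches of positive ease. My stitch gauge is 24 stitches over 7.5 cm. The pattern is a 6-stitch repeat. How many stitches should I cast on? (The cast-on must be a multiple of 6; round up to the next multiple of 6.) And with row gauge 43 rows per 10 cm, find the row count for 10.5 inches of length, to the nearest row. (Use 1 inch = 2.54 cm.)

Cast on 192 stitches; work 115 rows.

Finished = 21 + 2.5 = 23.5 inches.
23.5 inches × 2.54 = 59.69 cm.
24/7.5 = 3.2 sts per cm; 59.69 × 3.2 = 191.01 sts.
Next multiple of 6 → 192.
10.5 inches = 26.67 cm; × 4.3 = 114.68 → 115 rows.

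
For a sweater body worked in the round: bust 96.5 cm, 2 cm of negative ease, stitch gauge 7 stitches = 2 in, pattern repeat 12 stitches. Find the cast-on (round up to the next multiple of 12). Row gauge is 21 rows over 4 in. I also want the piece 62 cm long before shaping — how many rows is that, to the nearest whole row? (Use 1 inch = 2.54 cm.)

Cast on 132 stitches; work 128 rows.

Finished = 96.5 − 2 = 94.5 cm.
94.5 cm × 1/2.54 = 37.20 inches.
7/2 = 3.5 sts per in; 37.20 × 3.5 = 130.22 sts.
Next multiple of 12 → 132.
62 cm = 24.41 inches; × 5.25 = 128.15 → 128 rows.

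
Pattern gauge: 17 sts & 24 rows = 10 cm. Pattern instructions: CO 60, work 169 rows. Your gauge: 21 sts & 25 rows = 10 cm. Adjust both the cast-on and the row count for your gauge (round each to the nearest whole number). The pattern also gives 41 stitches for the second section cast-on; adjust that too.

Stitches: 60 × 21/17 = 74.12 → 74.
Rows: 169 × 25/24 = 176.04 → 176.
second section cast-on: 41 × 21/17 = 50.65 → 51.

Cast on 74 stitches; work 176 rows; second section cast-on 51 stitches.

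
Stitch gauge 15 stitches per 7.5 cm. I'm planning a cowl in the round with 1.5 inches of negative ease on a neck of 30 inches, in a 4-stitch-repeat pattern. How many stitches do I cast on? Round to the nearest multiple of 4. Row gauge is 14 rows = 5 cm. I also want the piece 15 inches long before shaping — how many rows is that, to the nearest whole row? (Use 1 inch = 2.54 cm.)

Cast on 144 stitches; work 107 rows.

Finished = 30 − 1.5 = 28.5 inches.
28.5 inches × 2.54 = 72.39 cm.
15/7.5 = 2 sts per cm; 72.39 × 2 = 144.78 sts.
Nearest multiple of 4 → 144.
15 inches = 38.10 cm; × 2.8 = 106.68 → 107 rows.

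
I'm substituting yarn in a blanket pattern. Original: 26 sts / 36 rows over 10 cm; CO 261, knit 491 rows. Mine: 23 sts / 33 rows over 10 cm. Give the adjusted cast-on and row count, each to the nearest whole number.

Cast on 231 stitches; work 450 rows.

Stitches: 261 × 23/26 = 230.88 → 231.
Rows: 491 × 33/36 = 450.08 → 450.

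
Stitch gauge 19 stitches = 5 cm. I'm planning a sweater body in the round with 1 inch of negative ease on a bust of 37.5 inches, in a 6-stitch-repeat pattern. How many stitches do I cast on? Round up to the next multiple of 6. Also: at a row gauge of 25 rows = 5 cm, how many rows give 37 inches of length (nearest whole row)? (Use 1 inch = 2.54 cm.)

Cast on 354 stitches; work 470 rows.

Finished = 37.5 − 1 = 36.5 inches.
36.5 inches × 2.54 = 92.71 cm.
19/5 = 3.8 sts per cm; 92.71 × 3.8 = 352.30 sts.
Next multiple of 6 → 354.
37 inches = 93.98 cm; × 5 = 469.90 → 470 rows.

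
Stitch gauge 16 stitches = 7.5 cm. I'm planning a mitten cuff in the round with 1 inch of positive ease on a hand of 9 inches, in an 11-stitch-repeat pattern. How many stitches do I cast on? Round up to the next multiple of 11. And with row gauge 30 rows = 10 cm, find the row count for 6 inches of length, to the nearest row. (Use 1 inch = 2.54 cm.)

Cast on 55 stitches; work 46 rows.

Finished = 9 + 1 = 10 inches.
10 inches × 2.54 = 25.40 cm.
16/7.5 = 2.133 sts per cm; 25.40 × 2.133 = 54.19 sts.
Next multiple of 11 → 55.
6 inches = 15.24 cm; × 3 = 45.72 → 46 rows.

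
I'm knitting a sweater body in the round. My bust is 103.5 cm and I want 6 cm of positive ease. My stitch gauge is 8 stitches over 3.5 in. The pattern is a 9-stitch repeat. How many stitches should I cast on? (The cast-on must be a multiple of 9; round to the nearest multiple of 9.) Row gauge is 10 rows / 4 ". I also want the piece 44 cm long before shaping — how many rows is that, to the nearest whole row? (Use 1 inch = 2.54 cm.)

Cast on 99 stitches; work 43 rows.

Finished = 103.5 + 6 = 109.5 cm.
109.5 cm × 1/2.54 = 43.11 inches.
8/3.5 = 2.286 sts per in; 43.11 × 2.286 = 98.54 sts.
Nearest multiple of 9 → 99.
44 cm = 17.32 inches; × 2.5 = 43.31 → 43 rows.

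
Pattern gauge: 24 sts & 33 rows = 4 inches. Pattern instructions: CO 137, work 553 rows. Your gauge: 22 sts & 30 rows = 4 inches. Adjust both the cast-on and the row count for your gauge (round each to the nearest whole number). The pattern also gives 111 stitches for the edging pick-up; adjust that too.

Cast on 126 stitches; work 503 rows; edging pick-up 102 stitches.

Stitches: 137 × 22/24 = 125.58 → 126.
Rows: 553 × 30/33 = 502.73 → 503.
edging pick-up: 111 × 22/24 = 101.75 → 102.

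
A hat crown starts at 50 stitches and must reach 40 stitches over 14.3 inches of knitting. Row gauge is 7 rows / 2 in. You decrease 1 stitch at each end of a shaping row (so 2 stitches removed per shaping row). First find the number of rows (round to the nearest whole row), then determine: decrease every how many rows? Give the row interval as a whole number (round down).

Decrease every 10th row.

Rows = 14.3 × 3.5 = 50.1 → 50 rows.
Stitches to remove: 10 → 5 shaping rows (at 2 st each).
50 / 5 = 10.00 → every 10 rows.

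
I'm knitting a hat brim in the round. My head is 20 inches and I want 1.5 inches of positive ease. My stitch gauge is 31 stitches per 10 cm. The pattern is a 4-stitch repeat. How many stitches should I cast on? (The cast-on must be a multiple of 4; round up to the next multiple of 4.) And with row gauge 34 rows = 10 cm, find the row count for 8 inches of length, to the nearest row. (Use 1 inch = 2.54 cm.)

Cast on 172 stitches; work 69 rows.

Finished = 20 + 1.5 = 21.5 inches.
21.5 inches × 2.54 = 54.61 cm.
31/10 = 3.1 sts per cm; 54.61 × 3.1 = 169.29 sts.
Next multiple of 4 → 172.
8 inches = 20.32 cm; × 3.4 = 69.09 → 69 rows.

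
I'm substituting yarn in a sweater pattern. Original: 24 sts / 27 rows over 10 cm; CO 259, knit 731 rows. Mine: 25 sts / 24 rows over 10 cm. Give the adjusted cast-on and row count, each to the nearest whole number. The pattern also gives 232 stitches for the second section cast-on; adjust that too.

Cast on 270 stitches; work 650 rows; second section cast-on 242 stitches.

Stitches: 259 × 25/24 = 269.79 → 270.
Rows: 731 × 24/27 = 649.78 → 650.
second section cast-on: 232 × 25/24 = 241.67 → 242.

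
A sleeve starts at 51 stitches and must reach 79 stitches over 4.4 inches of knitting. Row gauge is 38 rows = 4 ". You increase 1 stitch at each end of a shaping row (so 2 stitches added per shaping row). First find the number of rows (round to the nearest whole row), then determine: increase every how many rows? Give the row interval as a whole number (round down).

Increase every 3rd row.

Rows = 4.4 × 9.5 = 41.8 → 42 rows.
Stitches to add: 28 → 14 shaping rows (at 2 st each).
42 / 14 = 3.00 → every 3 rows.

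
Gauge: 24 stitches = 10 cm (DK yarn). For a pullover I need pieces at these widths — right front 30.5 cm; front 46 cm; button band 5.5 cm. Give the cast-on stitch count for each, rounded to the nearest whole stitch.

right front 73; front 110; button band 13.

Rate = 24/10 = 2.4 sts per cm.
right front: 30.5 × 2.4 = 73.20 → 73.
front: 46 × 2.4 = 110.40 → 110.
button band: 5.5 × 2.4 = 13.20 → 13.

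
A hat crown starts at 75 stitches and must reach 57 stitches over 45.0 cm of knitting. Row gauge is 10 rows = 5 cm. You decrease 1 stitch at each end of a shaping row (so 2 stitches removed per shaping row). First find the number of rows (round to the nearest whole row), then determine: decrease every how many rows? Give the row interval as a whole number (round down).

Rows = 45.0 × 2 = 90.0 → 90 rows.
Stitches to remove: 18 → 9 shaping rows (at 2 st each).
90 / 9 = 10.00 → every 10 rows.

Decrease every 10th row.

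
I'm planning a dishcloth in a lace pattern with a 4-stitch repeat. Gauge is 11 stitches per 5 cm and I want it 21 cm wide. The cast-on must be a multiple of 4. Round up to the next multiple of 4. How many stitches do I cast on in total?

CO 48 sts.

11 / 5 = 2.2 sts per cm.
21 × 2.2 = 46.20 sts.
Next multiple of 4: 48.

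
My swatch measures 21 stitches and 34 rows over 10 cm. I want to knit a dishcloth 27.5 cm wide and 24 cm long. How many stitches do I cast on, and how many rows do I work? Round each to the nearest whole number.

Cast on 58 stitches and work 82 rows.

Stitch gauge = 21/10 = 2.1 sts/cm; 27.5 × 2.1 = 57.75 → 58 sts.
Row gauge = 34/10 = 3.4 rows/cm; 24 × 3.4 = 81.60 → 82 rows.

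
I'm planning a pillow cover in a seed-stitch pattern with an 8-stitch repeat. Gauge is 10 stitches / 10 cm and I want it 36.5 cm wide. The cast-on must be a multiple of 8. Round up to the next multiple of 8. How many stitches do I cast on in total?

CO 40 sts.

10 / 10 = 1 sts per cm.
36.5 × 1 = 36.50 sts.
Next multiple of 8: 40.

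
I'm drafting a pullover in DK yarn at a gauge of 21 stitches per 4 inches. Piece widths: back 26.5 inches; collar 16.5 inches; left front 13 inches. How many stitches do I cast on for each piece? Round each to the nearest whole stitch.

back 139; collar 87; left front 68.

Rate = 21/4 = 5.25 sts per in.
back: 26.5 × 5.25 = 139.12 → 139.
collar: 16.5 × 5.25 = 86.62 → 87.
left front: 13 × 5.25 = 68.25 → 68.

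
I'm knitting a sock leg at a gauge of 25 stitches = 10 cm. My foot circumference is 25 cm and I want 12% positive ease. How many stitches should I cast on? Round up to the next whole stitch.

Finished = 25 × 1.12 = 28.00 cm.
25 / 10 = 2.5 sts per cm.
28.00 × 2.5 = 70.00 sts.

Cast on 70 stitches.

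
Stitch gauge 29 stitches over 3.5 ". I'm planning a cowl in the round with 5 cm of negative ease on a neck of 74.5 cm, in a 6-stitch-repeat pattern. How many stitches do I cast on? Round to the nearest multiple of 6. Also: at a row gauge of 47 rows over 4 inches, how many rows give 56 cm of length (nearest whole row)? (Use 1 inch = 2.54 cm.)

Cast on 228 stitches; work 259 rows.

Finished = 74.5 − 5 = 69.5 cm.
69.5 cm × 1/2.54 = 27.36 inches.
29/3.5 = 8.286 sts per in; 27.36 × 8.286 = 226.72 sts.
Nearest multiple of 6 → 228.
56 cm = 22.05 inches; × 11.75 = 259.06 → 259 rows.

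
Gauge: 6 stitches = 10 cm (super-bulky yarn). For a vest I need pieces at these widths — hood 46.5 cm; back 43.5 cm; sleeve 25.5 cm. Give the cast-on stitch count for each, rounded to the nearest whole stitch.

Rate = 6/10 = 0.6 sts per cm.
hood: 46.5 × 0.6 = 27.90 → 28.
back: 43.5 × 0.6 = 26.10 → 26.
sleeve: 25.5 × 0.6 = 15.30 → 15.

hood 28; back 26; sleeve 15.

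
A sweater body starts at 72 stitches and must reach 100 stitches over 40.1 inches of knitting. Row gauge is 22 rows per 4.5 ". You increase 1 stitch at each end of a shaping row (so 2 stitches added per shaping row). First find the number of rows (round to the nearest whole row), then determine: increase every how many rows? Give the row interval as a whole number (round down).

Increase every 14th row.

Rows = 40.1 × 4.889 = 196.0 → 196 rows.
Stitches to add: 28 → 14 shaping rows (at 2 st each).
196 / 14 = 14.00 → every 14 rows.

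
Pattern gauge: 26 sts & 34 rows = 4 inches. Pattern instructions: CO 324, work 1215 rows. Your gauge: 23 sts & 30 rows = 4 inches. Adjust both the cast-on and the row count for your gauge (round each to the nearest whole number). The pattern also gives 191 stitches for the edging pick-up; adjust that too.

Cast on 287 stitches; work 1072 rows; edging pick-up 169 stitches.

Stitches: 324 × 23/26 = 286.62 → 287.
Rows: 1215 × 30/34 = 1072.06 → 1072.
edging pick-up: 191 × 23/26 = 168.96 → 169.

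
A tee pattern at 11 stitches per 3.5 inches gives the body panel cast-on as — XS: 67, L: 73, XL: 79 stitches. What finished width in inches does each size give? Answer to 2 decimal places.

11/3.5 = 3.143 sts per in.
XS: 67 / 3.143 = 21.318 → 21.32 in.
L: 73 / 3.143 = 23.227 → 23.23 in.
XL: 79 / 3.143 = 25.136 → 25.14 in.

XS 21.32 inches; L 23.23 inches; XL 25.14 inches.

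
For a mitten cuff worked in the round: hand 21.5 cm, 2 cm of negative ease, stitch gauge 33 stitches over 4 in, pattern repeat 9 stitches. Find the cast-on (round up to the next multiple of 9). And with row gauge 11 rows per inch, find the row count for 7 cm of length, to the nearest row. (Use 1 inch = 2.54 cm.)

Cast on 72 stitches; work 30 rows.

Finished = 21.5 − 2 = 19.5 cm.
19.5 cm × 1/2.54 = 7.68 inches.
33/4 = 8.25 sts per in; 7.68 × 8.25 = 63.34 sts.
Next multiple of 9 → 72.
7 cm = 2.76 inches; × 11 = 30.31 → 30 rows.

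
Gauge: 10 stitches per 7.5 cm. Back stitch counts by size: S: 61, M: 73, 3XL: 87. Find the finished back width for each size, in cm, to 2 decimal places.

S 45.75 cm; M 54.75 cm; 3XL 65.25 cm.

10/7.5 = 1.333 sts per cm.
S: 61 / 1.333 = 45.750 → 45.75 cm.
M: 73 / 1.333 = 54.750 → 54.75 cm.
3XL: 87 / 1.333 = 65.250 → 65.25 cm.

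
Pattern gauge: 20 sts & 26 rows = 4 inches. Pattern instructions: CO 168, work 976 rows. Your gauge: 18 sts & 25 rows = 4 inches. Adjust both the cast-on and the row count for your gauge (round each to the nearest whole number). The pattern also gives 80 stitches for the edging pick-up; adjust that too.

Cast on 151 stitches; work 938 rows; edging pick-up 72 stitches.

Stitches: 168 × 18/20 = 151.20 → 151.
Rows: 976 × 25/26 = 938.46 → 938.
edging pick-up: 80 × 18/20 = 72.00 → 72.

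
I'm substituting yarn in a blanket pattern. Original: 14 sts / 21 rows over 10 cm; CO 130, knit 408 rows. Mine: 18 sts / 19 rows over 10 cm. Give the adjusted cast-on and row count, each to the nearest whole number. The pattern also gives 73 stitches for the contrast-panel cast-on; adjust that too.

Stitches: 130 × 18/14 = 167.14 → 167.
Rows: 408 × 19/21 = 369.14 → 369.
contrast-panel cast-on: 73 × 18/14 = 93.86 → 94.

Cast on 167 stitches; work 369 rows; contrast-panel cast-on 94 stitches.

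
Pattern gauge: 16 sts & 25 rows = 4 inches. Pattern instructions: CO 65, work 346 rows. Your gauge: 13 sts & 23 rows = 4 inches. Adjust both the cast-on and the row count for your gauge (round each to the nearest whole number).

Stitches: 65 × 13/16 = 52.81 → 53.
Rows: 346 × 23/25 = 318.32 → 318.

Cast on 53 stitches; work 318 rows.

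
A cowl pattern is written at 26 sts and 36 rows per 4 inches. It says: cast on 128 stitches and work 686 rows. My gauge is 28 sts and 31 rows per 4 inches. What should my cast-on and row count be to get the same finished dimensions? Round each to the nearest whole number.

Cast on 138 stitches; work 591 rows.

Stitches: 128 × 28/26 = 137.85 → 138.
Rows: 686 × 31/36 = 590.72 → 591.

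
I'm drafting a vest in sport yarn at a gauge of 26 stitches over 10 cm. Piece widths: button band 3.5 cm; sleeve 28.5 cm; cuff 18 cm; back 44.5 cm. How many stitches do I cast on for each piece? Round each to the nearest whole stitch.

Rate = 26/10 = 2.6 sts per cm.
button band: 3.5 × 2.6 = 9.10 → 9.
sleeve: 28.5 × 2.6 = 74.10 → 74.
cuff: 18 × 2.6 = 46.80 → 47.
back: 44.5 × 2.6 = 115.70 → 116.

button band 9; sleeve 74; cuff 47; back 116.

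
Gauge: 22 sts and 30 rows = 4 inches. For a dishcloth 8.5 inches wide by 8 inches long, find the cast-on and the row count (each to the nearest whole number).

Cast on 47 stitches and work 60 rows.

Stitch gauge = 22/4 = 5.5 sts/in; 8.5 × 5.5 = 46.75 → 47 sts.
Row gauge = 30/4 = 7.5 rows/in; 8 × 7.5 = 60.00 → 60 rows.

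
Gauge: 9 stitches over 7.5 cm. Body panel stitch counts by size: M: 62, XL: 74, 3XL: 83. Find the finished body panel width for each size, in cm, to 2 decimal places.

M 51.67 cm; XL 61.67 cm; 3XL 69.17 cm.

9/7.5 = 1.2 sts per cm.
M: 62 / 1.2 = 51.667 → 51.67 cm.
XL: 74 / 1.2 = 61.667 → 61.67 cm.
3XL: 83 / 1.2 = 69.167 → 69.17 cm.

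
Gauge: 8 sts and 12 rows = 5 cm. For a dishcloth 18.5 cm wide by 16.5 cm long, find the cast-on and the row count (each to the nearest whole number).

Cast on 30 stitches and work 40 rows.

Stitch gauge = 8/5 = 1.6 sts/cm; 18.5 × 1.6 = 29.60 → 30 sts.
Row gauge = 12/5 = 2.4 rows/cm; 16.5 × 2.4 = 39.60 → 40 rows.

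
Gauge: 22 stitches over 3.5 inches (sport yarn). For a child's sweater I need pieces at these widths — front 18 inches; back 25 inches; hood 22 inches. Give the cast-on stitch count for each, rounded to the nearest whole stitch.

Rate = 22/3.5 = 6.286 sts per in.
front: 18 × 6.286 = 113.14 → 113.
back: 25 × 6.286 = 157.14 → 157.
hood: 22 × 6.286 = 138.29 → 138.

front 113; back 157; hood 138.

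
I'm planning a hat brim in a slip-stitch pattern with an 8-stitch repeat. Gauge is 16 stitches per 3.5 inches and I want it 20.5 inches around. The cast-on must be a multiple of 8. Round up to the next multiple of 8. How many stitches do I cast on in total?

16 / 3.5 = 4.571 sts per inch.
20.5 × 4.571 = 93.71 sts.
Next multiple of 8: 96.

Cast on 96 stitches.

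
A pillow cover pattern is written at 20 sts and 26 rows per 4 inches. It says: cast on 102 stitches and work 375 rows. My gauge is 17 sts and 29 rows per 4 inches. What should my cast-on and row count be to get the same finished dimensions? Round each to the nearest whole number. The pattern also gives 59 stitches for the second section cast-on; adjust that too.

Cast on 87 stitches; work 418 rows; second section cast-on 50 stitches.

Stitches: 102 × 17/20 = 86.70 → 87.
Rows: 375 × 29/26 = 418.27 → 418.
second section cast-on: 59 × 17/20 = 50.15 → 50.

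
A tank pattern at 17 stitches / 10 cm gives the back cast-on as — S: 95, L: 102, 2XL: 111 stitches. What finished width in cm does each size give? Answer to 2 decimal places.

S 55.88 cm; L 60.00 cm; 2XL 65.29 cm.

17/10 = 1.7 sts per cm.
S: 95 / 1.7 = 55.882 → 55.88 cm.
L: 102 / 1.7 = 60.000 → 60.00 cm.
2XL: 111 / 1.7 = 65.294 → 65.29 cm.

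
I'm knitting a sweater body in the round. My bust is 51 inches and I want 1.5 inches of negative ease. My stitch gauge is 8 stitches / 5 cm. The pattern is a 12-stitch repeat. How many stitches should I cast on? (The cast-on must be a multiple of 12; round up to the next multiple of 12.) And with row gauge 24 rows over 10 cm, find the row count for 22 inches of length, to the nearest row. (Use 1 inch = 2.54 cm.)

Cast on 204 stitches; work 134 rows.

Finished = 51 − 1.5 = 49.5 inches.
49.5 inches × 2.54 = 125.73 cm.
8/5 = 1.6 sts per cm; 125.73 × 1.6 = 201.17 sts.
Next multiple of 12 → 204.
22 inches = 55.88 cm; × 2.4 = 134.11 → 134 rows.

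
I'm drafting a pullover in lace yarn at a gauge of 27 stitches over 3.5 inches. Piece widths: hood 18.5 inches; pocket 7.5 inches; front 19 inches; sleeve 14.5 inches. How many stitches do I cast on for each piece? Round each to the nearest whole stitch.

Rate = 27/3.5 = 7.714 sts per in.
hood: 18.5 × 7.714 = 142.71 → 143.
pocket: 7.5 × 7.714 = 57.86 → 58.
front: 19 × 7.714 = 146.57 → 147.
sleeve: 14.5 × 7.714 = 111.86 → 112.

hood 143; pocket 58; front 147; sleeve 112.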